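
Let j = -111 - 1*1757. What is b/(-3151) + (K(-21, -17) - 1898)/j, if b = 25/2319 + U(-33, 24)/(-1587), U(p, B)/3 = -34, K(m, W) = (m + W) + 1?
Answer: 7479555807307/7220739805068 ≈ 1.0358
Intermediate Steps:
K(m, W) = 1 + W + m (K(m, W) = (W + m) + 1 = 1 + W + m)
U(p, B) = -102 (U(p, B) = 3*(-34) = -102)
j = -1868 (j = -111 - 1757 = -1868)
b = 92071/1226751 (b = 25/2319 - 102/(-1587) = 25*(1/2319) - 102*(-1/1587) = 25/2319 + 34/529 = 92071/1226751 ≈ 0.075053)
b/(-3151) + (K(-21, -17) - 1898)/j = (92071/1226751)/(-3151) + ((1 - 17 - 21) - 1898)/(-1868) = (92071/1226751)*(-1/3151) + (-37 - 1898)*(-1/1868) = -92071/3865492401 - 1935*(-1/1868) = -92071/3865492401 + 1935/1868 = 7479555807307/7220739805068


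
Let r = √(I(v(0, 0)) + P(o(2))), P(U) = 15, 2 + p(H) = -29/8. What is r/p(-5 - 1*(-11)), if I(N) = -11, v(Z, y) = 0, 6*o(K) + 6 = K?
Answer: -16/45 ≈ -0.35556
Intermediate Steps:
o(K) = -1 + K/6
p(H) = -45/8 (p(H) = -2 - 29/8 = -45/8)
r = 2 (r = √(-11 + 15) = √4 = 2)
r/p(-5 - 1*(-11)) = 2/(-45/8) = 2*(-8/45) = -16/45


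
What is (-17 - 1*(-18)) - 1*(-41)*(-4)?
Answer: -163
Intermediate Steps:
(-17 - 1*(-18)) - 1*(-41)*(-4) = (-17 + 18) + 41*(-4) = 1 - 164 = -163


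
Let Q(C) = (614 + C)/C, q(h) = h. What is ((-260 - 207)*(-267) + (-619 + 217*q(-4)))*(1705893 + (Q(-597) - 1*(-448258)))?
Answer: 158441237672260/597 ≈ 2.6540e+11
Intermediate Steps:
Q(C) = (614 + C)/C
((-260 - 207)*(-267) + (-619 + 217*q(-4)))*(1705893 + (Q(-597) - 1*(-448258))) = ((-260 - 207)*(-267) + (-619 + 217*(-4)))*(1705893 + ((614 - 597)/(-597) - 1*(-448258))) = (-467*(-267) + (-619 - 868))*(1705893 + (-1/597*17 + 448258)) = (124689 - 1487)*(1705893 + (-17/597 + 448258)) = 123202*(1705893 + 267610009/597) = 123202*(1286028130/597) = 158441237672260/597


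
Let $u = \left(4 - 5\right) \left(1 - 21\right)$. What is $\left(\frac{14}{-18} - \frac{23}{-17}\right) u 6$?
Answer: $\frac{3520}{51} \approx 69.02$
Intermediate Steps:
$u = 20$ ($u = \left(-1\right) \left(-20\right) = 20$)
$\left(\frac{14}{-18} - \frac{23}{-17}\right) u 6 = \left(\frac{14}{-18} - \frac{23}{-17}\right) 20 \cdot 6 = \left(14 \left(- \frac{1}{18}\right) - - \frac{23}{17}\right) 20 \cdot 6 = \left(- \frac{7}{9} + \frac{23}{17}\right) 20 \cdot 6 = \frac{88}{153} \cdot 20 \cdot 6 = \frac{1760}{153} \cdot 6 = \frac{3520}{51}$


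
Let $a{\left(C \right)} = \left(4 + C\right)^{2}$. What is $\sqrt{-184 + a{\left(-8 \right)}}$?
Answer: $2 i \sqrt{42} \approx 12.961 i$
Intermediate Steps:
$\sqrt{-184 + a{\left(-8 \right)}} = \sqrt{-184 + \left(4 - 8\right)^{2}} = \sqrt{-184 + \left(-4\right)^{2}} = \sqrt{-184 + 16} = \sqrt{-168} = 2 i \sqrt{42}$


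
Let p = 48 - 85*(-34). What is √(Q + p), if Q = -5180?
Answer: I*√2242 ≈ 47.35*I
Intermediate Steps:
p = 2938 (p = 48 + 2890 = 2938)
√(Q + p) = √(-5180 + 2938) = √(-2242) = I*√2242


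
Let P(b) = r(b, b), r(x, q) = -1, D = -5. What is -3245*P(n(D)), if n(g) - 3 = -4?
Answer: 3245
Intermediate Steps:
n(g) = -1 (n(g) = 3 - 4 = -1)
P(b) = -1
-3245*P(n(D)) = -3245*(-1) = 3245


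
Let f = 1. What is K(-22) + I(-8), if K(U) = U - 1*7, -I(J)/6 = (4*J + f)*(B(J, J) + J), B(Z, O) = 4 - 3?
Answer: -1331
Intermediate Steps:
B(Z, O) = 1
I(J) = -6*(1 + J)*(1 + 4*J) (I(J) = -6*(4*J + 1)*(1 + J) = -6*(1 + 4*J)*(1 + J) = -6*(1 + J)*(1 + 4*J))
K(U) = -7 + U (K(U) = U - 7 = -7 + U)
K(-22) + I(-8) = (-7 - 22) + (-6 - 30*(-8) - 24*(-8)²) = -29 + (-6 + 240 - 24*64) = -29 + (-6 + 240 - 1536) = -29 - 1302 = -1331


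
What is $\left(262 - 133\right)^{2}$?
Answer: $16641$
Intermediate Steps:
$\left(262 - 133\right)^{2} = 129^{2} = 16641$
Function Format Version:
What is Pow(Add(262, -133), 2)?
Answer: 16641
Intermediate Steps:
Pow(Add(262, -133), 2) = Pow(129, 2) = 16641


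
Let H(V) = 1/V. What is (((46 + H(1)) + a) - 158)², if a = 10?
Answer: 10201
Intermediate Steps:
(((46 + H(1)) + a) - 158)² = (((46 + 1/1) + 10) - 158)² = (((46 + 1) + 10) - 158)² = ((47 + 10) - 158)² = (57 - 158)² = (-101)² = 10201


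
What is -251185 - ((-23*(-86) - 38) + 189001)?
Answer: -442126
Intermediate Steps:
-251185 - ((-23*(-86) - 38) + 189001) = -251185 - ((1978 - 38) + 189001) = -251185 - (1940 + 189001) = -251185 - 1*190941 = -251185 - 190941 = -442126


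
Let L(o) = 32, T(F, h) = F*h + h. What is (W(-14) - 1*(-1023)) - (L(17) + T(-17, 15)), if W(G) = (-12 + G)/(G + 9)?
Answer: 6181/5 ≈ 1236.2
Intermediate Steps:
T(F, h) = h + F*h
W(G) = (-12 + G)/(9 + G)
(W(-14) - 1*(-1023)) - (L(17) + T(-17, 15)) = ((-12 - 14)/(9 - 14) - 1*(-1023)) - (32 + 15*(1 - 17)) = (-26/(-5) + 1023) - (32 + 15*(-16)) = (-1/5*(-26) + 1023) - (32 - 240) = (26/5 + 1023) - 1*(-208) = 5141/5 + 208 = 6181/5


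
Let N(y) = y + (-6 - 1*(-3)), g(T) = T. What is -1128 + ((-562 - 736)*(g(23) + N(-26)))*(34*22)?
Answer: 5824296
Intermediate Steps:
N(y) = -3 + y (N(y) = y + (-6 + 3) = y - 3 = -3 + y)
-1128 + ((-562 - 736)*(g(23) + N(-26)))*(34*22) = -1128 + ((-562 - 736)*(23 + (-3 - 26)))*(34*22) = -1128 - 1298*(23 - 29)*748 = -1128 - 1298*(-6)*748 = -1128 + 7788*748 = -1128 + 5825424 = 5824296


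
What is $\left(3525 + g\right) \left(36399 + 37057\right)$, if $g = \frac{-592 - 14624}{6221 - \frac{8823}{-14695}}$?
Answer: $\frac{11828418569592240}{45713209} \approx 2.5875 \cdot 10^{8}$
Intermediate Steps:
$g = - \frac{111799560}{45713209}$ ($g = - \frac{15216}{6221 - - \frac{8823}{14695}} = - \frac{15216}{6221 + \frac{8823}{14695}} = - \frac{15216}{\frac{91426418}{14695}} = \left(-15216\right) \frac{14695}{91426418} = - \frac{111799560}{45713209} \approx -2.4457$)
$\left(3525 + g\right) \left(36399 + 37057\right) = \left(3525 - \frac{111799560}{45713209}\right) \left(36399 + 37057\right) = \frac{161027262165}{45713209} \cdot 73456 = \frac{11828418569592240}{45713209}$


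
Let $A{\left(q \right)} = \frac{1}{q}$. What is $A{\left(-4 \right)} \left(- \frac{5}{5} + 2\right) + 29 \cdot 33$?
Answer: $\frac{3827}{4} \approx 956.75$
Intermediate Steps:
$A{\left(-4 \right)} \left(- \frac{5}{5} + 2\right) + 29 \cdot 33 = \frac{- \frac{5}{5} + 2}{-4} + 29 \cdot 33 = - \frac{\left(-5\right) \frac{1}{5} + 2}{4} + 957 = - \frac{-1 + 2}{4} + 957 = \left(- \frac{1}{4}\right) 1 + 957 = - \frac{1}{4} + 957 = \frac{3827}{4}$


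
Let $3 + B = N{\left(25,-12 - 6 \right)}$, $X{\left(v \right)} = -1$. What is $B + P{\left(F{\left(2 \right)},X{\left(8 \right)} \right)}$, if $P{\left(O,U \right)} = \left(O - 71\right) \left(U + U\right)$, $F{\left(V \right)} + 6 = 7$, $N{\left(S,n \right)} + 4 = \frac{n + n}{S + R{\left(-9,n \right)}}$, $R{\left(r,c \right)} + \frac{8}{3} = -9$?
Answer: $\frac{1303}{10} \approx 130.3$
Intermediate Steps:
$R{\left(r,c \right)} = - \frac{35}{3}$ ($R{\left(r,c \right)} = - \frac{8}{3} - 9 = - \frac{35}{3}$)
$N{\left(S,n \right)} = -4 + \frac{2 n}{- \frac{35}{3} + S}$ ($N{\left(S,n \right)} = -4 + \frac{n + n}{S - \frac{35}{3}} = -4 + \frac{2 n}{- \frac{35}{3} + S}$)
$F{\left(V \right)} = 1$ ($F{\left(V \right)} = -6 + 7 = 1$)
$B = - \frac{97}{10}$ ($B = -3 + \frac{2 \left(70 - 150 + 3 \left(-12 - 6\right)\right)}{-35 + 3 \cdot 25} = -3 + \frac{2 \left(70 - 150 + 3 \left(-18\right)\right)}{-35 + 75} = -3 + \frac{2 \left(70 - 150 - 54\right)}{40} = -3 + 2 \cdot \frac{1}{40} \left(-134\right) = -3 - \frac{67}{10} = - \frac{97}{10} \approx -9.7$)
$P{\left(O,U \right)} = 2 U \left(-71 + O\right)$ ($P{\left(O,U \right)} = \left(-71 + O\right) 2 U = 2 U \left(-71 + O\right)$)
$B + P{\left(F{\left(2 \right)},X{\left(8 \right)} \right)} = - \frac{97}{10} + 2 \left(-1\right) \left(-71 + 1\right) = - \frac{97}{10} + 2 \left(-1\right) \left(-70\right) = - \frac{97}{10} + 140 = \frac{1303}{10}$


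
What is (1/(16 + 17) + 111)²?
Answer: 13424896/1089 ≈ 12328.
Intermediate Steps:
(1/(16 + 17) + 111)² = (1/33 + 111)² = (3664/33)² = 13424896/1089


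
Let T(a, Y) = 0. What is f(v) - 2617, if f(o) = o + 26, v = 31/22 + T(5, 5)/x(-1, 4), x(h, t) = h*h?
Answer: -56971/22 ≈ -2589.6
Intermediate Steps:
x(h, t) = h²
v = 31/22 (v = 31/22 + 0/((-1)²) = 31*(1/22) + 0/1 = 31/22 + 0*1 = 31/22 + 0 = 31/22 ≈ 1.4091)
f(o) = 26 + o
f(v) - 2617 = (26 + 31/22) - 2617 = 603/22 - 2617 = -56971/22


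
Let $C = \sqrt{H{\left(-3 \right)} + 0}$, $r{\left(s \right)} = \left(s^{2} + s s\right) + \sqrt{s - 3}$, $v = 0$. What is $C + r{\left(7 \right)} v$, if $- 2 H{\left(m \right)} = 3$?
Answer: $\frac{i \sqrt{6}}{2} \approx 1.2247 i$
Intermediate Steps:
$H{\left(m \right)} = - \frac{3}{2}$ ($H{\left(m \right)} = \left(- \frac{1}{2}\right) 3 = - \frac{3}{2}$)
$r{\left(s \right)} = \sqrt{-3 + s} + 2 s^{2}$ ($r{\left(s \right)} = \left(s^{2} + s^{2}\right) + \sqrt{-3 + s} = 2 s^{2} + \sqrt{-3 + s} = \sqrt{-3 + s} + 2 s^{2}$)
$C = \frac{i \sqrt{6}}{2}$ ($C = \sqrt{- \frac{3}{2} + 0} = \sqrt{- \frac{3}{2}} = \frac{i \sqrt{6}}{2} \approx 1.2247 i$)
$C + r{\left(7 \right)} v = \frac{i \sqrt{6}}{2} + \left(\sqrt{-3 + 7} + 2 \cdot 7^{2}\right) 0 = \frac{i \sqrt{6}}{2} + \left(\sqrt{4} + 2 \cdot 49\right) 0 = \frac{i \sqrt{6}}{2} + \left(2 + 98\right) 0 = \frac{i \sqrt{6}}{2} + 100 \cdot 0 = \frac{i \sqrt{6}}{2} + 0 = \frac{i \sqrt{6}}{2}$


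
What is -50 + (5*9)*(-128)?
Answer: -5810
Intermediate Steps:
-50 + (5*9)*(-128) = -50 + 45*(-128) = -50 - 5760 = -5810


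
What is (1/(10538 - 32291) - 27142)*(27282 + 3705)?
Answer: -2032815808661/2417 ≈ -8.4105e+8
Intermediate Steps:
(1/(10538 - 32291) - 27142)*(27282 + 3705) = (1/(-21753) - 27142)*30987 = (-1/21753 - 27142)*30987 = -590419927/21753*30987 = -2032815808661/2417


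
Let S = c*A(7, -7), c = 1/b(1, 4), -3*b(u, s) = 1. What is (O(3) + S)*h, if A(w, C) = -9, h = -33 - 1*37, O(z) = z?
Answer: -2100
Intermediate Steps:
b(u, s) = -1/3 (b(u, s) = -1/3*1 = -1/3)
h = -70 (h = -33 - 37 = -70)
c = -3 (c = 1/(-1/3) = -3)
S = 27 (S = -3*(-9) = 27)
(O(3) + S)*h = (3 + 27)*(-70) = 30*(-70) = -2100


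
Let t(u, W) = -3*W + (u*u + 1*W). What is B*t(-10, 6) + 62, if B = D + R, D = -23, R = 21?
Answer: -114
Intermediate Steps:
B = -2 (B = -23 + 21 = -2)
t(u, W) = u² - 2*W (t(u, W) = -3*W + (u² + W) = -3*W + (W + u²) = u² - 2*W)
B*t(-10, 6) + 62 = -2*((-10)² - 2*6) + 62 = -2*(100 - 12) + 62 = -2*88 + 62 = -176 + 62 = -114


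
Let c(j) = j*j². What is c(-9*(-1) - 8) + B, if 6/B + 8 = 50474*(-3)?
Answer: 75712/75715 ≈ 0.99996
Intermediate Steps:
c(j) = j³
B = -3/75715 (B = 6/(-8 + 50474*(-3)) = 6/(-8 - 151422) = 6/(-151430) = 6*(-1/151430) = -3/75715 ≈ -3.9622e-5)
c(-9*(-1) - 8) + B = (-9*(-1) - 8)³ - 3/75715 = (9 - 8)³ - 3/75715 = 1³ - 3/75715 = 1 - 3/75715 = 75712/75715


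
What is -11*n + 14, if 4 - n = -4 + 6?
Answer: -8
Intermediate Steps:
n = 2 (n = 4 - (-4 + 6) = 4 - 1*2 = 4 - 2 = 2)
-11*n + 14 = -11*2 + 14 = -22 + 14 = -8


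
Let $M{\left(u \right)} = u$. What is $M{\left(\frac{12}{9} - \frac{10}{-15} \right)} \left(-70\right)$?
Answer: $-140$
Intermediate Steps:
$M{\left(\frac{12}{9} - \frac{10}{-15} \right)} \left(-70\right) = \left(\frac{12}{9} - \frac{10}{-15}\right) \left(-70\right) = \left(12 \cdot \frac{1}{9} - - \frac{2}{3}\right) \left(-70\right) = \left(\frac{4}{3} + \frac{2}{3}\right) \left(-70\right) = 2 \left(-70\right) = -140$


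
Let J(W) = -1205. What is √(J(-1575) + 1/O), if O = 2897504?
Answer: 3*I*√70254256668554/724376 ≈ 34.713*I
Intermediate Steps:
√(J(-1575) + 1/O) = √(-1205 + 1/2897504) = √(-3491492319/2897504) = 3*I*√70254256668554/724376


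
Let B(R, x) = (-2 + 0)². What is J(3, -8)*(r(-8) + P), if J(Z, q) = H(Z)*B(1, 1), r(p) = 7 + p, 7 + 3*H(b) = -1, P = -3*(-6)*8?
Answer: -4576/3 ≈ -1525.3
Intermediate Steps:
P = 144 (P = 18*8 = 144)
H(b) = -8/3 (H(b) = -7/3 + (⅓)*(-1) = -7/3 - ⅓ = -8/3)
B(R, x) = 4 (B(R, x) = (-2)² = 4)
J(Z, q) = -32/3 (J(Z, q) = -8/3*4 = -32/3)
J(3, -8)*(r(-8) + P) = -32*((7 - 8) + 144)/3 = -32*(-1 + 144)/3 = -32/3*143 = -4576/3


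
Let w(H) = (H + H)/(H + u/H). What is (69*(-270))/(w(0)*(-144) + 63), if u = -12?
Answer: -2070/7 ≈ -295.71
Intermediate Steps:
w(H) = 2*H/(H - 12/H) (w(H) = (H + H)/(H - 12/H) = (2*H)/(H - 12/H) = 2*H/(H - 12/H))
(69*(-270))/(w(0)*(-144) + 63) = (69*(-270))/((2*0²/(-12 + 0²))*(-144) + 63) = -18630/((2*0/(-12 + 0))*(-144) + 63) = -18630/((2*0/(-12))*(-144) + 63) = -18630/((2*0*(-1/12))*(-144) + 63) = -18630/(0*(-144) + 63) = -18630/(0 + 63) = -18630/63 = -18630*1/63 = -2070/7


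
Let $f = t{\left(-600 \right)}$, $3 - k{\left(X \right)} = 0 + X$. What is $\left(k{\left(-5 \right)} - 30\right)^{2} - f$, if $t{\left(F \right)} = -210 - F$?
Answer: $94$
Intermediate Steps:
$k{\left(X \right)} = 3 - X$ ($k{\left(X \right)} = 3 - \left(0 + X\right) = 3 - X$)
$f = 390$ ($f = -210 - -600 = -210 + 600 = 390$)
$\left(k{\left(-5 \right)} - 30\right)^{2} - f = \left(\left(3 - -5\right) - 30\right)^{2} - 390 = \left(\left(3 + 5\right) - 30\right)^{2} - 390 = \left(8 - 30\right)^{2} - 390 = \left(-22\right)^{2} - 390 = 484 - 390 = 94$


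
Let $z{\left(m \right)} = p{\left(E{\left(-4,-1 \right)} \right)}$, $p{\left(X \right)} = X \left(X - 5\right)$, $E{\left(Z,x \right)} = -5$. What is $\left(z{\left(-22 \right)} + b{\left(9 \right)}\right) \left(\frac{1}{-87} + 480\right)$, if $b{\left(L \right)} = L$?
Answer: $\frac{2463781}{87} \approx 28319.0$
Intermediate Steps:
$p{\left(X \right)} = X \left(-5 + X\right)$
$z{\left(m \right)} = 50$ ($z{\left(m \right)} = - 5 \left(-5 - 5\right) = \left(-5\right) \left(-10\right) = 50$)
$\left(z{\left(-22 \right)} + b{\left(9 \right)}\right) \left(\frac{1}{-87} + 480\right) = \left(50 + 9\right) \left(\frac{1}{-87} + 480\right) = 59 \left(- \frac{1}{87} + 480\right) = 59 \cdot \frac{41759}{87} = \frac{2463781}{87}$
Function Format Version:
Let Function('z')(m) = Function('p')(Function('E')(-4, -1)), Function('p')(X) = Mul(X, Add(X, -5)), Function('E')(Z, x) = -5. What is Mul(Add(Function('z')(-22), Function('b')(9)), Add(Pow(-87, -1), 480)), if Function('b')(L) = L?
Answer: Rational(2463781, 87) ≈ 28319.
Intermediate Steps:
Function('p')(X) = Mul(X, Add(-5, X))
Function('z')(m) = 50 (Function('z')(m) = Mul(-5, Add(-5, -5)) = Mul(-5, -10) = 50)
Mul(Add(Function('z')(-22), Function('b')(9)), Add(Pow(-87, -1), 480)) = Mul(Add(50, 9), Add(Pow(-87, -1), 480)) = Mul(59, Add(Rational(-1, 87), 480)) = Mul(59, Rational(41759, 87)) = Rational(2463781, 87)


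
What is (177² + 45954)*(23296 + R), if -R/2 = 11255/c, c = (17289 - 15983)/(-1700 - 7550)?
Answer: 9221487779754/653 ≈ 1.4122e+10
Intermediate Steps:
c = -653/4625 (c = 1306/(-9250) = 1306*(-1/9250) = -653/4625 ≈ -0.14119)
R = 104108750/653 (R = -22510/(-653/4625) = -22510*(-4625)/653 = -2*(-52054375/653) = 104108750/653 ≈ 1.5943e+5)
(177² + 45954)*(23296 + R) = (177² + 45954)*(23296 + 104108750/653) = (31329 + 45954)*(119321038/653) = 77283*(119321038/653) = 9221487779754/653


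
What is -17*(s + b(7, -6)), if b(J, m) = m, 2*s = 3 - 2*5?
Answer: 323/2 ≈ 161.50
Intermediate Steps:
s = -7/2 (s = (3 - 2*5)/2 = (3 - 10)/2 = (½)*(-7) = -7/2 ≈ -3.5000)
-17*(s + b(7, -6)) = -17*(-7/2 - 6) = -17*(-19/2) = 323/2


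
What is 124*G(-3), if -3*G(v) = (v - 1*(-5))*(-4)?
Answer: 992/3 ≈ 330.67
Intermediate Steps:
G(v) = 20/3 + 4*v/3 (G(v) = -(v - 1*(-5))*(-4)/3 = -(v + 5)*(-4)/3 = -(5 + v)*(-4)/3 = -(-20 - 4*v)/3 = 20/3 + 4*v/3)
124*G(-3) = 124*(20/3 + (4/3)*(-3)) = 124*(20/3 - 4) = 124*(8/3) = 992/3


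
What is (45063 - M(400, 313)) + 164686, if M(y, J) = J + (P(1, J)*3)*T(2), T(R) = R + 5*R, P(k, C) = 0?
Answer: 209436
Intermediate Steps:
T(R) = 6*R
M(y, J) = J (M(y, J) = J + (0*3)*(6*2) = J + 0*12 = J + 0 = J)
(45063 - M(400, 313)) + 164686 = (45063 - 1*313) + 164686 = (45063 - 313) + 164686 = 44750 + 164686 = 209436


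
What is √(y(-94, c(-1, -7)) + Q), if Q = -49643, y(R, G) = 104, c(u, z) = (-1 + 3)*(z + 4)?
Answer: 7*I*√1011 ≈ 222.57*I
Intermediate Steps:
c(u, z) = 8 + 2*z (c(u, z) = 2*(4 + z) = 8 + 2*z)
√(y(-94, c(-1, -7)) + Q) = √(104 - 49643) = √(-49539) = 7*I*√1011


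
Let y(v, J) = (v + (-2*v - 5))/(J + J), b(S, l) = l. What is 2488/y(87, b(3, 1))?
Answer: -1244/23 ≈ -54.087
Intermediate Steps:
y(v, J) = (-5 - v)/(2*J) (y(v, J) = (v + (-5 - 2*v))/((2*J)) = (-5 - v)*(1/(2*J)) = (-5 - v)/(2*J))
2488/y(87, b(3, 1)) = 2488/(((½)*(-5 - 1*87)/1)) = 2488/(((½)*1*(-5 - 87))) = 2488/(((½)*1*(-92))) = 2488/(-46) = 2488*(-1/46) = -1244/23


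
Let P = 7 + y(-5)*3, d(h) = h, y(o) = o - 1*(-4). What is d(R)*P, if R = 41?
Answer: 164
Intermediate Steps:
y(o) = 4 + o (y(o) = o + 4 = 4 + o)
P = 4 (P = 7 + (4 - 5)*3 = 7 - 1*3 = 7 - 3 = 4)
d(R)*P = 41*4 = 164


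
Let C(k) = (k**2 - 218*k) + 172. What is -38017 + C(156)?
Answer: -47517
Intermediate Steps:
C(k) = 172 + k**2 - 218*k
-38017 + C(156) = -38017 + (172 + 156**2 - 218*156) = -38017 + (172 + 24336 - 34008) = -38017 - 9500 = -47517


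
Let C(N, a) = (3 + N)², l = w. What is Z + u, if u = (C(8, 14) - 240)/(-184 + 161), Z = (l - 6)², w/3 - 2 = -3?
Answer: 1982/23 ≈ 86.174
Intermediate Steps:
w = -3 (w = 6 + 3*(-3) = 6 - 9 = -3)
l = -3
Z = 81 (Z = (-3 - 6)² = (-9)² = 81)
u = 119/23 (u = ((3 + 8)² - 240)/(-184 + 161) = (11² - 240)/(-23) = (121 - 240)*(-1/23) = -119*(-1/23) = 119/23 ≈ 5.1739)
Z + u = 81 + 119/23 = 1982/23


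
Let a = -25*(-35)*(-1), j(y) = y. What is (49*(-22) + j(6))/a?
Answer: 1072/875 ≈ 1.2251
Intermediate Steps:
a = -875 (a = 875*(-1) = -875)
(49*(-22) + j(6))/a = (49*(-22) + 6)/(-875) = (-1078 + 6)*(-1/875) = -1072*(-1/875) = 1072/875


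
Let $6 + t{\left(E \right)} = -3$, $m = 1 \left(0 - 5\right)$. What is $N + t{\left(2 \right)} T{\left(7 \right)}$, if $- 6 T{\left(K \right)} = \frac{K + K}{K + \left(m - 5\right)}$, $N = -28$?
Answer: $-35$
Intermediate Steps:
$m = -5$ ($m = 1 \left(-5\right) = -5$)
$T{\left(K \right)} = - \frac{K}{3 \left(-10 + K\right)}$ ($T{\left(K \right)} = - \frac{\left(K + K\right) \frac{1}{K - 10}}{6} = - \frac{2 K \frac{1}{K - 10}}{6} = - \frac{2 K \frac{1}{-10 + K}}{6} = - \frac{K}{3 \left(-10 + K\right)}$)
$t{\left(E \right)} = -9$ ($t{\left(E \right)} = -6 - 3 = -9$)
$N + t{\left(2 \right)} T{\left(7 \right)} = -28 - 9 \left(\left(-1\right) 7 \frac{1}{-30 + 3 \cdot 7}\right) = -28 - 9 \left(\left(-1\right) 7 \frac{1}{-30 + 21}\right) = -28 - 9 \left(\left(-1\right) 7 \frac{1}{-9}\right) = -28 - 9 \left(\left(-1\right) 7 \left(- \frac{1}{9}\right)\right) = -28 - 7 = -35$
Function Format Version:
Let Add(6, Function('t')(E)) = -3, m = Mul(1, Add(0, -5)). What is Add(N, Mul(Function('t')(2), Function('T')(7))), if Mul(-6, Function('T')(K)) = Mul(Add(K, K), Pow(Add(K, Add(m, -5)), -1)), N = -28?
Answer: -35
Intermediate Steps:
m = -5 (m = Mul(1, -5) = -5)
Function('T')(K) = Mul(Rational(-1, 3), K, Pow(Add(-10, K), -1)) (Function('T')(K) = Mul(Rational(-1, 6), Mul(Add(K, K), Pow(Add(K, Add(-5, -5)), -1))) = Mul(Rational(-1, 6), Mul(Mul(2, K), Pow(Add(K, -10), -1))) = Mul(Rational(-1, 6), Mul(Mul(2, K), Pow(Add(-10, K), -1))) = Mul(Rational(-1, 6), Mul(2, K, Pow(Add(-10, K), -1))) = Mul(Rational(-1, 3), K, Pow(Add(-10, K), -1)))
Function('t')(E) = -9 (Function('t')(E) = Add(-6, -3) = -9)
Add(N, Mul(Function('t')(2), Function('T')(7))) = Add(-28, Mul(-9, Mul(-1, 7, Pow(Add(-30, Mul(3, 7)), -1)))) = Add(-28, Mul(-9, Mul(-1, 7, Pow(Add(-30, 21), -1)))) = Add(-28, Mul(-9, Mul(-1, 7, Pow(-9, -1)))) = Add(-28, Mul(-9, Mul(-1, 7, Rational(-1, 9)))) = Add(-28, Mul(-9, Rational(7, 9))) = Add(-28, -7) = -35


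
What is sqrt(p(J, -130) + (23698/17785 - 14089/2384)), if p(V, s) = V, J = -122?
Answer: 3*I*sqrt(1580206080128005)/10599860 ≈ 11.251*I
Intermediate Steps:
sqrt(p(J, -130) + (23698/17785 - 14089/2384)) = sqrt(-122 + (23698/17785 - 14089/2384)) = sqrt(-122 - 194076833/42399440) = sqrt(-5366808513/42399440) = 3*I*sqrt(1580206080128005)/10599860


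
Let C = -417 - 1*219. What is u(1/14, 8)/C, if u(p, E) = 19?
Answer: -19/636 ≈ -0.029874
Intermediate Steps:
C = -636 (C = -417 - 219 = -636)
u(1/14, 8)/C = 19/(-636) = 19*(-1/636) = -19/636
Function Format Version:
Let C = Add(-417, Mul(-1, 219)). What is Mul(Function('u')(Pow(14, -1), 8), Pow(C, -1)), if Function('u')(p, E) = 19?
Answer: Rational(-19, 636) ≈ -0.029874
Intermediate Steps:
C = -636 (C = Add(-417, -219) = -636)
Mul(Function('u')(Pow(14, -1), 8), Pow(C, -1)) = Mul(19, Pow(-636, -1)) = Mul(19, Rational(-1, 636)) = Rational(-19, 636)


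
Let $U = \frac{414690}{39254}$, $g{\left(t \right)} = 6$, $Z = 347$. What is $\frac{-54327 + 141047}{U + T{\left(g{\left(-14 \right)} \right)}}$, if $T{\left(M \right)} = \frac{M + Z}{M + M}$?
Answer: $\frac{20424641280}{9416471} \approx 2169.0$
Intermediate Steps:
$T{\left(M \right)} = \frac{347 + M}{2 M}$ ($T{\left(M \right)} = \frac{M + 347}{M + M} = \frac{347 + M}{2 M}$)
$U = \frac{207345}{19627}$ ($U = 414690 \cdot \frac{1}{39254} = \frac{207345}{19627} \approx 10.564$)
$\frac{-54327 + 141047}{U + T{\left(g{\left(-14 \right)} \right)}} = \frac{-54327 + 141047}{\frac{207345}{19627} + \frac{347 + 6}{2 \cdot 6}} = \frac{86720}{\frac{207345}{19627} + \frac{1}{2} \cdot \frac{1}{6} \cdot 353} = \frac{86720}{\frac{207345}{19627} + \frac{353}{12}} = \frac{86720}{\frac{9416471}{235524}} = 86720 \cdot \frac{235524}{9416471} = \frac{20424641280}{9416471}$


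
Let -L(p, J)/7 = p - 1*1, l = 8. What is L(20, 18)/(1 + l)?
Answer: -133/9 ≈ -14.778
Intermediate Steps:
L(p, J) = 7 - 7*p (L(p, J) = -7*(p - 1*1) = -7*(p - 1) = -7*(-1 + p) = 7 - 7*p)
L(20, 18)/(1 + l) = (7 - 7*20)/(1 + 8) = (7 - 140)/9 = (⅑)*(-133) = -133/9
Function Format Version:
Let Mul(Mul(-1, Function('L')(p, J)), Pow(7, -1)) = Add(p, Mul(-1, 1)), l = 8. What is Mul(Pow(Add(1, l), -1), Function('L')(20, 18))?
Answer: Rational(-133, 9) ≈ -14.778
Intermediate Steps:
Function('L')(p, J) = Add(7, Mul(-7, p)) (Function('L')(p, J) = Mul(-7, Add(p, Mul(-1, 1))) = Mul(-7, Add(p, -1)) = Mul(-7, Add(-1, p)) = Add(7, Mul(-7, p)))
Mul(Pow(Add(1, l), -1), Function('L')(20, 18)) = Mul(Pow(Add(1, 8), -1), Add(7, Mul(-7, 20))) = Mul(Pow(9, -1), Add(7, -140)) = Mul(Rational(1, 9), -133) = Rational(-133, 9)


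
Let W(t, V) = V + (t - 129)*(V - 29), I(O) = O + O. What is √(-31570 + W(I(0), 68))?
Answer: I*√36533 ≈ 191.14*I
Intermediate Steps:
I(O) = 2*O
W(t, V) = V + (-129 + t)*(-29 + V)
√(-31570 + W(I(0), 68)) = √(-31570 + (3741 - 128*68 - 58*0 + 68*(2*0))) = √(-31570 + (3741 - 8704 - 29*0 + 68*0)) = √(-31570 + (3741 - 8704 + 0 + 0)) = √(-31570 - 4963) = √(-36533) = I*√36533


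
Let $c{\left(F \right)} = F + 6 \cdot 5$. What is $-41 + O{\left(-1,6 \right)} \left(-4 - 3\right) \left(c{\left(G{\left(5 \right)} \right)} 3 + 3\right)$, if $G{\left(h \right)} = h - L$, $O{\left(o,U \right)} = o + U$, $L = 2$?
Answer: $-3611$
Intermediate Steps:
$O{\left(o,U \right)} = U + o$
$G{\left(h \right)} = -2 + h$ ($G{\left(h \right)} = h - 2 = -2 + h$)
$c{\left(F \right)} = 30 + F$ ($c{\left(F \right)} = F + 30 = 30 + F$)
$-41 + O{\left(-1,6 \right)} \left(-4 - 3\right) \left(c{\left(G{\left(5 \right)} \right)} 3 + 3\right) = -41 + \left(6 - 1\right) \left(-4 - 3\right) \left(\left(30 + \left(-2 + 5\right)\right) 3 + 3\right) = -41 + 5 \left(-7\right) \left(\left(30 + 3\right) 3 + 3\right) = -41 - 35 \left(33 \cdot 3 + 3\right) = -41 - 35 \left(99 + 3\right) = -41 - 3570 = -3611$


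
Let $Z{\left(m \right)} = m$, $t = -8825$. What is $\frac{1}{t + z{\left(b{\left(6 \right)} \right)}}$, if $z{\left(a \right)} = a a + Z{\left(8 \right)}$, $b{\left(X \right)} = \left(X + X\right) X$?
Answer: $- \frac{1}{3633} \approx -0.00027525$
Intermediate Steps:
$b{\left(X \right)} = 2 X^{2}$ ($b{\left(X \right)} = 2 X X = 2 X^{2}$)
$z{\left(a \right)} = 8 + a^{2}$ ($z{\left(a \right)} = a a + 8 = a^{2} + 8 = 8 + a^{2}$)
$\frac{1}{t + z{\left(b{\left(6 \right)} \right)}} = \frac{1}{-8825 + \left(8 + \left(2 \cdot 6^{2}\right)^{2}\right)} = \frac{1}{-8825 + \left(8 + \left(2 \cdot 36\right)^{2}\right)} = \frac{1}{-8825 + \left(8 + 72^{2}\right)} = \frac{1}{-8825 + \left(8 + 5184\right)} = \frac{1}{-8825 + 5192} = \frac{1}{-3633} = - \frac{1}{3633}$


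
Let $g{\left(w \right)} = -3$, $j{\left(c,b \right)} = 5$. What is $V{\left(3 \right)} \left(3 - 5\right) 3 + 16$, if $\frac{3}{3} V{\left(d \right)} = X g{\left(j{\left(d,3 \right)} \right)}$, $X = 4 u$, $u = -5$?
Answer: $-344$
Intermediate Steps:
$X = -20$ ($X = 4 \left(-5\right) = -20$)
$V{\left(d \right)} = 60$ ($V{\left(d \right)} = \left(-20\right) \left(-3\right) = 60$)
$V{\left(3 \right)} \left(3 - 5\right) 3 + 16 = 60 \left(3 - 5\right) 3 + 16 = 60 \left(\left(-2\right) 3\right) + 16 = 60 \left(-6\right) + 16 = -360 + 16 = -344$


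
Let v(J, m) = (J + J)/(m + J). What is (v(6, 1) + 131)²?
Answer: 863041/49 ≈ 17613.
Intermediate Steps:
v(J, m) = 2*J/(J + m) (v(J, m) = (2*J)/(J + m) = 2*J/(J + m))
(v(6, 1) + 131)² = (2*6/(6 + 1) + 131)² = (2*6/7 + 131)² = (2*6*(⅐) + 131)² = (12/7 + 131)² = (929/7)² = 863041/49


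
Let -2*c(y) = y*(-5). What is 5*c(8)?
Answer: 100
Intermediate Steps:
c(y) = 5*y/2 (c(y) = -y*(-5)/2 = -(-5)*y/2 = 5*y/2)
5*c(8) = 5*((5/2)*8) = 5*20 = 100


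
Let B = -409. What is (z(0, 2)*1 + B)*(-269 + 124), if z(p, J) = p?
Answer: 59305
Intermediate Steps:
(z(0, 2)*1 + B)*(-269 + 124) = (0*1 - 409)*(-269 + 124) = (0 - 409)*(-145) = -409*(-145) = 59305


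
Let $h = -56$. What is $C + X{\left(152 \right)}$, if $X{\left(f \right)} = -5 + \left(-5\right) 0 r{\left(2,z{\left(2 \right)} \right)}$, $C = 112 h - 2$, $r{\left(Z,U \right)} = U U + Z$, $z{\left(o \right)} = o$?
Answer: $-6279$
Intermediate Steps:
$r{\left(Z,U \right)} = Z + U^{2}$ ($r{\left(Z,U \right)} = U^{2} + Z = Z + U^{2}$)
$C = -6274$ ($C = 112 \left(-56\right) - 2 = -6272 - 2 = -6274$)
$X{\left(f \right)} = -5$ ($X{\left(f \right)} = -5 + \left(-5\right) 0 \left(2 + 2^{2}\right) = -5 + 0 \left(2 + 4\right) = -5 + 0 \cdot 6 = -5 + 0 = -5$)
$C + X{\left(152 \right)} = -6274 - 5 = -6279$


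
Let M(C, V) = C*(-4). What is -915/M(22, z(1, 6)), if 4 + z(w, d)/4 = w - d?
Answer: 915/88 ≈ 10.398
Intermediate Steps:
z(w, d) = -16 - 4*d + 4*w (z(w, d) = -16 + 4*(w - d) = -16 + (-4*d + 4*w) = -16 - 4*d + 4*w)
M(C, V) = -4*C
-915/M(22, z(1, 6)) = -915/((-4*22)) = -915/(-88) = -915*(-1/88) = 915/88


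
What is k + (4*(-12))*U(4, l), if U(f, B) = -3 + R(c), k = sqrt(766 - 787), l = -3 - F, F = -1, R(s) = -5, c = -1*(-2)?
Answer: 384 + I*sqrt(21) ≈ 384.0 + 4.5826*I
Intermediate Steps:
c = 2
l = -2 (l = -3 - 1*(-1) = -3 + 1 = -2)
k = I*sqrt(21) (k = sqrt(-21) = I*sqrt(21) ≈ 4.5826*I)
U(f, B) = -8 (U(f, B) = -3 - 5 = -8)
k + (4*(-12))*U(4, l) = I*sqrt(21) + (4*(-12))*(-8) = I*sqrt(21) - 48*(-8) = I*sqrt(21) + 384 = 384 + I*sqrt(21)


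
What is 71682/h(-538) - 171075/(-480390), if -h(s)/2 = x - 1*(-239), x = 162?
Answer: -1143270461/12842426 ≈ -89.023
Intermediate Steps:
h(s) = -802 (h(s) = -2*(162 - 1*(-239)) = -2*(162 + 239) = -2*401 = -802)
71682/h(-538) - 171075/(-480390) = 71682/(-802) - 171075/(-480390) = 71682*(-1/802) - 171075*(-1/480390) = -35841/401 + 11405/32026 = -1143270461/12842426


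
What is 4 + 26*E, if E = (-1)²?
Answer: 30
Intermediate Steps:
E = 1
4 + 26*E = 4 + 26*1 = 4 + 26 = 30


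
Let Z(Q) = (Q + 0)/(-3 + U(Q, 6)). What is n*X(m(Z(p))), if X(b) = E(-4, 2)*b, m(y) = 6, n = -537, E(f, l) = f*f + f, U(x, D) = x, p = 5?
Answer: -38664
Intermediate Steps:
E(f, l) = f + f² (E(f, l) = f² + f = f + f²)
Z(Q) = Q/(-3 + Q) (Z(Q) = (Q + 0)/(-3 + Q) = Q/(-3 + Q))
X(b) = 12*b (X(b) = (-4*(1 - 4))*b = (-4*(-3))*b = 12*b)
n*X(m(Z(p))) = -6444*6 = -537*72 = -38664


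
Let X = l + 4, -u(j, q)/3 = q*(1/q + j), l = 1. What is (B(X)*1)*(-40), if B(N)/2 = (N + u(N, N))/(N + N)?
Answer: 584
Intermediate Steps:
u(j, q) = -3*q*(j + 1/q) (u(j, q) = -3*q*(1/q + j) = -3*q*(j + 1/q))
X = 5 (X = 1 + 4 = 5)
B(N) = (-3 + N - 3*N²)/N (B(N) = 2*((N + (-3 - 3*N*N))/(N + N)) = 2*((N + (-3 - 3*N²))/((2*N))) = 2*((-3 + N - 3*N²)*(1/(2*N))) = 2*((-3 + N - 3*N²)/(2*N)) = (-3 + N - 3*N²)/N)
(B(X)*1)*(-40) = ((1 - 3*5 - 3/5)*1)*(-40) = ((1 - 15 - 3*⅕)*1)*(-40) = ((1 - 15 - ⅗)*1)*(-40) = -73/5*1*(-40) = -73/5*(-40) = 584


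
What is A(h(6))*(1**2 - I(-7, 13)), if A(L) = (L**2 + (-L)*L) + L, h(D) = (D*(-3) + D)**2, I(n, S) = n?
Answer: 1152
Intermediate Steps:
h(D) = 4*D**2 (h(D) = (-3*D + D)**2 = (-2*D)**2 = 4*D**2)
A(L) = L (A(L) = (L**2 - L**2) + L = 0 + L = L)
A(h(6))*(1**2 - I(-7, 13)) = (4*6**2)*(1**2 - 1*(-7)) = (4*36)*(1 + 7) = 144*8 = 1152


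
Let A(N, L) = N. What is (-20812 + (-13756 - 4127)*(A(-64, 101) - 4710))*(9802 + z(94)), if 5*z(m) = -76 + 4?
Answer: 835397401388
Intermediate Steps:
z(m) = -72/5 (z(m) = (-76 + 4)/5 = (⅕)*(-72) = -72/5)
(-20812 + (-13756 - 4127)*(A(-64, 101) - 4710))*(9802 + z(94)) = (-20812 + (-13756 - 4127)*(-64 - 4710))*(9802 - 72/5) = (-20812 - 17883*(-4774))*(48938/5) = (-20812 + 85373442)*(48938/5) = 85352630*(48938/5) = 835397401388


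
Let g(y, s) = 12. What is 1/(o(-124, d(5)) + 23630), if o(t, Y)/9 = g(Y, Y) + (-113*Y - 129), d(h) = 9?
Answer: 1/13424 ≈ 7.4493e-5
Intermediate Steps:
o(t, Y) = -1053 - 1017*Y (o(t, Y) = 9*(12 + (-113*Y - 129)) = 9*(12 + (-129 - 113*Y)) = 9*(-117 - 113*Y) = -1053 - 1017*Y)
1/(o(-124, d(5)) + 23630) = 1/((-1053 - 1017*9) + 23630) = 1/((-1053 - 9153) + 23630) = 1/(-10206 + 23630) = 1/13424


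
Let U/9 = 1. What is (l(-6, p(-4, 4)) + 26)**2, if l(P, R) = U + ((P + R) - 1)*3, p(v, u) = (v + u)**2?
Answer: 196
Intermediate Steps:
U = 9 (U = 9*1 = 9)
p(v, u) = (u + v)**2
l(P, R) = 6 + 3*P + 3*R (l(P, R) = 9 + ((P + R) - 1)*3 = 9 + (-1 + P + R)*3 = 9 + (-3 + 3*P + 3*R) = 6 + 3*P + 3*R)
(l(-6, p(-4, 4)) + 26)**2 = ((6 + 3*(-6) + 3*(4 - 4)**2) + 26)**2 = ((6 - 18 + 3*0**2) + 26)**2 = ((6 - 18 + 3*0) + 26)**2 = ((6 - 18 + 0) + 26)**2 = (-12 + 26)**2 = 14**2 = 196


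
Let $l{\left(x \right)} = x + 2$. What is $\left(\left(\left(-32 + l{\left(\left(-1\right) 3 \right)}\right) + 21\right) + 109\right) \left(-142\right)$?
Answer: $-13774$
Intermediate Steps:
$l{\left(x \right)} = 2 + x$
$\left(\left(\left(-32 + l{\left(\left(-1\right) 3 \right)}\right) + 21\right) + 109\right) \left(-142\right) = \left(\left(\left(-32 + \left(2 - 3\right)\right) + 21\right) + 109\right) \left(-142\right) = \left(\left(\left(-32 - 1\right) + 21\right) + 109\right) \left(-142\right) = \left(\left(-33 + 21\right) + 109\right) \left(-142\right) = \left(-12 + 109\right) \left(-142\right) = 97 \left(-142\right) = -13774$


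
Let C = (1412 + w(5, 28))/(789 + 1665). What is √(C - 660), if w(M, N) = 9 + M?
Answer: I*√992774289/1227 ≈ 25.679*I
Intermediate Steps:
C = 713/1227 (C = (1412 + (9 + 5))/(789 + 1665) = (1412 + 14)/2454 = 1426*(1/2454) = 713/1227 ≈ 0.58109)
√(C - 660) = √(713/1227 - 660) = √(-809107/1227) = I*√992774289/1227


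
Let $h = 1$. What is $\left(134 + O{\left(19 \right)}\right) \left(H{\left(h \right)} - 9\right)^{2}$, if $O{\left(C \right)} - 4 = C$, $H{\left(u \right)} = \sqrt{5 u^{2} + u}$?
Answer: $13659 - 2826 \sqrt{6} \approx 6736.7$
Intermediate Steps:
$H{\left(u \right)} = \sqrt{u + 5 u^{2}}$
$O{\left(C \right)} = 4 + C$
$\left(134 + O{\left(19 \right)}\right) \left(H{\left(h \right)} - 9\right)^{2} = \left(134 + \left(4 + 19\right)\right) \left(\sqrt{1 \left(1 + 5 \cdot 1\right)} - 9\right)^{2} = \left(134 + 23\right) \left(\sqrt{1 \left(1 + 5\right)} - 9\right)^{2} = 157 \left(\sqrt{1 \cdot 6} - 9\right)^{2} = 157 \left(\sqrt{6} - 9\right)^{2} = 157 \left(-9 + \sqrt{6}\right)^{2}$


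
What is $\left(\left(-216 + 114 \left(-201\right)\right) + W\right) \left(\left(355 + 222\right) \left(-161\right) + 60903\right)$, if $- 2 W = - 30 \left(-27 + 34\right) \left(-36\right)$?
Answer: $860958540$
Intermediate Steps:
$W = -3780$ ($W = - \frac{- 30 \left(-27 + 34\right) \left(-36\right)}{2} = - \frac{\left(-30\right) 7 \left(-36\right)}{2} = - \frac{\left(-210\right) \left(-36\right)}{2} = \left(- \frac{1}{2}\right) 7560 = -3780$)
$\left(\left(-216 + 114 \left(-201\right)\right) + W\right) \left(\left(355 + 222\right) \left(-161\right) + 60903\right) = \left(\left(-216 + 114 \left(-201\right)\right) - 3780\right) \left(\left(355 + 222\right) \left(-161\right) + 60903\right) = \left(\left(-216 - 22914\right) - 3780\right) \left(577 \left(-161\right) + 60903\right) = \left(-23130 - 3780\right) \left(-92897 + 60903\right) = \left(-26910\right) \left(-31994\right) = 860958540$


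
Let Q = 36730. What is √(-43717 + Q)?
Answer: I*√6987 ≈ 83.588*I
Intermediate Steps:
√(-43717 + Q) = √(-43717 + 36730) = √(-6987) = I*√6987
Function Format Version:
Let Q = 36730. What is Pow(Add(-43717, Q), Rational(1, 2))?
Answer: Mul(I, Pow(6987, Rational(1, 2))) ≈ Mul(83.588, I)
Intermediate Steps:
Pow(Add(-43717, Q), Rational(1, 2)) = Pow(Add(-43717, 36730), Rational(1, 2)) = Pow(-6987, Rational(1, 2)) = Mul(I, Pow(6987, Rational(1, 2)))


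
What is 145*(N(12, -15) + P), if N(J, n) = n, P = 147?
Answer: 19140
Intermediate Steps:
145*(N(12, -15) + P) = 145*(-15 + 147) = 145*132 = 19140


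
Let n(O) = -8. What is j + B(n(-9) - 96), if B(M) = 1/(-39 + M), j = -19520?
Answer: -2791361/143 ≈ -19520.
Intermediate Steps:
j + B(n(-9) - 96) = -19520 + 1/(-39 + (-8 - 96)) = -19520 + 1/(-39 - 104) = -19520 + 1/(-143) = -19520 - 1/143 = -2791361/143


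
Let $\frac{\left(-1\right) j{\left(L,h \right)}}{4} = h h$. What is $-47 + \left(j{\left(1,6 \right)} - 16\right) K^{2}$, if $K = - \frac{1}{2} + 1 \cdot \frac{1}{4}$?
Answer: $-57$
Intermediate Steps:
$j{\left(L,h \right)} = - 4 h^{2}$ ($j{\left(L,h \right)} = - 4 h h = - 4 h^{2}$)
$K = - \frac{1}{4}$ ($K = \left(-1\right) \frac{1}{2} + 1 \cdot \frac{1}{4} = - \frac{1}{2} + \frac{1}{4} = - \frac{1}{4} \approx -0.25$)
$-47 + \left(j{\left(1,6 \right)} - 16\right) K^{2} = -47 + \left(- 4 \cdot 6^{2} - 16\right) \left(- \frac{1}{4}\right)^{2} = -47 + \left(\left(-4\right) 36 - 16\right) \frac{1}{16} = -47 + \left(-144 - 16\right) \frac{1}{16} = -47 - 10 = -57$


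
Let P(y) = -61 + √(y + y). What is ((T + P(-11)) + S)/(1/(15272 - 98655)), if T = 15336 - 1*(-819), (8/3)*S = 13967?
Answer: -14229559099/8 - 83383*I*√22 ≈ -1.7787e+9 - 3.911e+5*I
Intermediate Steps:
S = 41901/8 (S = (3/8)*13967 = 41901/8 ≈ 5237.6)
T = 16155 (T = 15336 + 819 = 16155)
P(y) = -61 + √2*√y (P(y) = -61 + √(2*y) = -61 + √2*√y)
((T + P(-11)) + S)/(1/(15272 - 98655)) = ((16155 + (-61 + √2*√(-11))) + 41901/8)/(1/(15272 - 98655)) = ((16155 + (-61 + √2*(I*√11))) + 41901/8)/(1/(-83383)) = ((16155 + (-61 + I*√22)) + 41901/8)/(-1/83383) = ((16094 + I*√22) + 41901/8)*(-83383) = (170653/8 + I*√22)*(-83383) = -14229559099/8 - 83383*I*√22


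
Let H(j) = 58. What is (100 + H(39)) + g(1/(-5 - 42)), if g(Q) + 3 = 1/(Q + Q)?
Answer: 263/2 ≈ 131.50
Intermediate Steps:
g(Q) = -3 + 1/(2*Q) (g(Q) = -3 + 1/(Q + Q) = -3 + 1/(2*Q))
(100 + H(39)) + g(1/(-5 - 42)) = (100 + 58) + (-3 + 1/(2*(1/(-5 - 42)))) = 158 + (-3 + 1/(2*(1/(-47)))) = 158 + (-3 + 1/(2*(-1/47))) = 158 + (-3 + (1/2)*(-47)) = 158 + (-3 - 47/2) = 158 - 53/2 = 263/2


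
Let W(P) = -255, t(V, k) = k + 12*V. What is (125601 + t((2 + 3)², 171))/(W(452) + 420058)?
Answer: 126072/419803 ≈ 0.30031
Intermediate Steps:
(125601 + t((2 + 3)², 171))/(W(452) + 420058) = (125601 + (171 + 12*(2 + 3)²))/(-255 + 420058) = (125601 + (171 + 12*5²))/419803 = (125601 + (171 + 12*25))*(1/419803) = (125601 + (171 + 300))*(1/419803) = (125601 + 471)*(1/419803) = 126072*(1/419803) = 126072/419803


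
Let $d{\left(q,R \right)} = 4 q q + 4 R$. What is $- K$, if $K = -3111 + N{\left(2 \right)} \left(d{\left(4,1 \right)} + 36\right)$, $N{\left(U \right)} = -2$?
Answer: $3319$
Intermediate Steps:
$d{\left(q,R \right)} = 4 R + 4 q^{2}$ ($d{\left(q,R \right)} = 4 q^{2} + 4 R = 4 R + 4 q^{2}$)
$K = -3319$ ($K = -3111 - 2 \left(\left(4 \cdot 1 + 4 \cdot 4^{2}\right) + 36\right) = -3111 - 2 \left(\left(4 + 4 \cdot 16\right) + 36\right) = -3111 - 2 \left(\left(4 + 64\right) + 36\right) = -3111 - 2 \left(68 + 36\right) = -3111 - 208 = -3319$)
$- K = \left(-1\right) \left(-3319\right) = 3319$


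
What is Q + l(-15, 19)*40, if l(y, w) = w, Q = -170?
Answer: 590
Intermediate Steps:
Q + l(-15, 19)*40 = -170 + 19*40 = -170 + 760 = 590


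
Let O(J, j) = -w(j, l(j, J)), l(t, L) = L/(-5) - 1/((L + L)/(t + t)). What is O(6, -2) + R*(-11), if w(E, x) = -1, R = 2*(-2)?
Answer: 45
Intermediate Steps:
R = -4
l(t, L) = -L/5 - t/L (l(t, L) = L*(-⅕) - 1/((2*L)/((2*t))) = -L/5 - 1/((2*L)*(1/(2*t))) = -L/5 - 1/(L/t) = -L/5 - t/L)
O(J, j) = 1 (O(J, j) = -1*(-1) = 1)
O(6, -2) + R*(-11) = 1 - 4*(-11) = 1 + 44 = 45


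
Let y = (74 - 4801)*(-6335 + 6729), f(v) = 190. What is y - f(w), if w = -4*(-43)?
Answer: -1862628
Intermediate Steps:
w = 172
y = -1862438 (y = -4727*394 = -1862438)
y - f(w) = -1862438 - 1*190 = -1862438 - 190 = -1862628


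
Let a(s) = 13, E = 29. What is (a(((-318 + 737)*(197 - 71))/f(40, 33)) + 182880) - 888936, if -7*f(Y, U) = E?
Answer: -706043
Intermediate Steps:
f(Y, U) = -29/7 (f(Y, U) = -⅐*29 = -29/7)
(a(((-318 + 737)*(197 - 71))/f(40, 33)) + 182880) - 888936 = (13 + 182880) - 888936 = 182893 - 888936 = -706043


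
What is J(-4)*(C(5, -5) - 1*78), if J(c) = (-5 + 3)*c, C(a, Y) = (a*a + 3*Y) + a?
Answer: -504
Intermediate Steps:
C(a, Y) = a + a**2 + 3*Y (C(a, Y) = (a**2 + 3*Y) + a = a + a**2 + 3*Y)
J(c) = -2*c
J(-4)*(C(5, -5) - 1*78) = (-2*(-4))*((5 + 5**2 + 3*(-5)) - 1*78) = 8*((5 + 25 - 15) - 78) = 8*(15 - 78) = 8*(-63) = -504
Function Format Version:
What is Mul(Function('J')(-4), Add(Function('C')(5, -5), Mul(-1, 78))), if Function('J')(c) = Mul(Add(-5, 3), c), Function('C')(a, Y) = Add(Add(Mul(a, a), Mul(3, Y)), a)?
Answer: -504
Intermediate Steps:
Function('C')(a, Y) = Add(a, Pow(a, 2), Mul(3, Y)) (Function('C')(a, Y) = Add(Add(Pow(a, 2), Mul(3, Y)), a) = Add(a, Pow(a, 2), Mul(3, Y)))
Function('J')(c) = Mul(-2, c)
Mul(Function('J')(-4), Add(Function('C')(5, -5), Mul(-1, 78))) = Mul(Mul(-2, -4), Add(Add(5, Pow(5, 2), Mul(3, -5)), Mul(-1, 78))) = Mul(8, Add(Add(5, 25, -15), -78)) = Mul(8, Add(15, -78)) = Mul(8, -63) = -504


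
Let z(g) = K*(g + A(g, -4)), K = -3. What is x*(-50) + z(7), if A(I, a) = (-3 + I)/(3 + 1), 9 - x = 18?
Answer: 426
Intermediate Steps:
x = -9 (x = 9 - 1*18 = 9 - 18 = -9)
A(I, a) = -¾ + I/4 (A(I, a) = (-3 + I)/4 = (-3 + I)*(¼) = -¾ + I/4)
z(g) = 9/4 - 15*g/4 (z(g) = -3*(g + (-¾ + g/4)) = -3*(-¾ + 5*g/4) = 9/4 - 15*g/4)
x*(-50) + z(7) = -9*(-50) + (9/4 - 15/4*7) = 450 + (9/4 - 105/4) = 450 - 24 = 426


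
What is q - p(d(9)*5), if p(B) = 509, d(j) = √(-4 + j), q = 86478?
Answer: 85969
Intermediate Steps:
q - p(d(9)*5) = 86478 - 1*509 = 86478 - 509 = 85969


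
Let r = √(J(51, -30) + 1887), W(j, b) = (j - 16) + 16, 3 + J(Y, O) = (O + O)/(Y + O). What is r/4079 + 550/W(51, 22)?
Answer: 550/51 + 4*√5761/28553 ≈ 10.795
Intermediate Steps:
J(Y, O) = -3 + 2*O/(O + Y) (J(Y, O) = -3 + (O + O)/(Y + O) = -3 + (2*O)/(O + Y) = -3 + 2*O/(O + Y))
W(j, b) = j (W(j, b) = (-16 + j) + 16 = j)
r = 4*√5761/7 (r = √((-1*(-30) - 3*51)/(-30 + 51) + 1887) = √((30 - 153)/21 + 1887) = √((1/21)*(-123) + 1887) = √(-41/7 + 1887) = √(13168/7) = 4*√5761/7 ≈ 43.372)
r/4079 + 550/W(51, 22) = (4*√5761/7)/4079 + 550/51 = (4*√5761/7)*(1/4079) + 550*(1/51) = 4*√5761/28553 + 550/51 = 550/51 + 4*√5761/28553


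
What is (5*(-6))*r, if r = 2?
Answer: -60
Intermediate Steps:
(5*(-6))*r = (5*(-6))*2 = -30*2 = -60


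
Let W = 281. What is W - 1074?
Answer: -793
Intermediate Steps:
W - 1074 = 281 - 1074 = -793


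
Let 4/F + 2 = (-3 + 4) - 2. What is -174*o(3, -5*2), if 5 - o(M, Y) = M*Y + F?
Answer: -6322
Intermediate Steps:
F = -4/3 (F = 4/(-2 + ((-3 + 4) - 2)) = 4/(-2 + (1 - 2)) = 4/(-2 - 1) = 4/(-3) = 4*(-1/3) = -4/3 ≈ -1.3333)
o(M, Y) = 19/3 - M*Y (o(M, Y) = 5 - (M*Y - 4/3) = 5 - (-4/3 + M*Y) = 5 + (4/3 - M*Y) = 19/3 - M*Y)
-174*o(3, -5*2) = -174*(19/3 - 1*3*(-5*2)) = -174*(19/3 - 1*3*(-10)) = -174*(19/3 + 30) = -174*109/3 = -6322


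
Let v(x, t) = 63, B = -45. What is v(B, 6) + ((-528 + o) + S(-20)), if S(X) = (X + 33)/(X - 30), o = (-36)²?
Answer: 41537/50 ≈ 830.74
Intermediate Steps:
o = 1296
S(X) = (33 + X)/(-30 + X)
v(B, 6) + ((-528 + o) + S(-20)) = 63 + ((-528 + 1296) + (33 - 20)/(-30 - 20)) = 63 + (768 + 13/(-50)) = 63 + (768 - 1/50*13) = 63 + (768 - 13/50) = 63 + 38387/50 = 41537/50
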